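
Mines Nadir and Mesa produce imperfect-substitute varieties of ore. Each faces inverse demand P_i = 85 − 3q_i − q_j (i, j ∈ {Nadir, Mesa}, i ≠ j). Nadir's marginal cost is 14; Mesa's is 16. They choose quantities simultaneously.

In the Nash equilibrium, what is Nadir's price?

44.6

Mine Nadir's profit: π = q_{Nadir}(85 − 3q_{Nadir} − q_{Mesa}) − 14q_{Nadir}.
∂π/∂q_{Nadir} = 71 − 6q_{Nadir} − q_{Mesa} = 0 ⇒ q_{Nadir} = 71/6 − (1/6)q_{Mesa}.
Similarly q_{Mesa} = 11.5 − (1/6)q_{Nadir}.
Plugging q_{Mesa} into Nadir's best response: q_{Nadir} = 71/6 − (1/6)(11.5 − (1/6)q_{Nadir}) ⇒ (35/36)q_{Nadir} = 119/12, so q_{Nadir} = 10.2.
Then q_{Mesa} = 11.5 − (1/6)·10.2 = 9.8.
P_{Nadir} = 85 − 3·10.2 − 9.8 = 44.6.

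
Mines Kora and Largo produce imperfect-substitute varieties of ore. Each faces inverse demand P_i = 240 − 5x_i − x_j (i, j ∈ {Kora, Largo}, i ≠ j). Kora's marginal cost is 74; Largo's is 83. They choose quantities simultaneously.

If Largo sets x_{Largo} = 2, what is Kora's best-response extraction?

Mine Kora's profit: π = x_{Kora}(240 − 5x_{Kora} − x_{Largo}) − 74x_{Kora}.
∂π/∂x_{Kora} = 166 − 10x_{Kora} − x_{Largo} = 0 ⇒ x_{Kora} = 16.6 − 0.1x_{Largo}.
At x_{Largo} = 2: x_{Kora} = 16.6 − 0.1·2 = 16.4.

16.4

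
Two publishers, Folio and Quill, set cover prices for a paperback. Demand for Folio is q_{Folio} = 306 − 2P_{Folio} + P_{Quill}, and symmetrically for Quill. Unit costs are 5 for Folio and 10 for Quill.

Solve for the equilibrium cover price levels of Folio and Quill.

Folio's profit: π = (P_{Folio} − 5)(306 − 2P_{Folio} + P_{Quill}).
∂π/∂P_{Folio} = 316 − 4P_{Folio} + P_{Quill} = 0 ⇒ P_{Folio} = 79 + 0.25P_{Quill}.
Similarly P_{Quill} = 81.5 + 0.25P_{Folio}.
Plugging P_{Quill} into Folio's best response: P_{Folio} = 79 + 0.25(81.5 + 0.25P_{Folio}) ⇒ 0.9375P_{Folio} = 99.375, so P_{Folio} = 106.
Then P_{Quill} = 81.5 + 0.25·106 = 108.

106, 108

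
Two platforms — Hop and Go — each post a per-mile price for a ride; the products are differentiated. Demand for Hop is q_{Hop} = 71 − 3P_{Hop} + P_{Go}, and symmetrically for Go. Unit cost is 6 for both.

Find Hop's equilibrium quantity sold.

Hop's profit: π = (P_{Hop} − 6)(71 − 3P_{Hop} + P_{Go}).
∂π/∂P_{Hop} = 89 − 6P_{Hop} + P_{Go} = 0 ⇒ P_{Hop} = 89/6 + (1/6)P_{Go}.
Setting P_{Hop} = P_{Go} in the reaction function: P_{Hop} = 89/6 + (1/6)P_{Hop}, so P_{Hop} = (89/6) / (5/6) = 17.8.
q_{Hop} = 71 − 3·17.8 + 17.8 = 35.4.

35.4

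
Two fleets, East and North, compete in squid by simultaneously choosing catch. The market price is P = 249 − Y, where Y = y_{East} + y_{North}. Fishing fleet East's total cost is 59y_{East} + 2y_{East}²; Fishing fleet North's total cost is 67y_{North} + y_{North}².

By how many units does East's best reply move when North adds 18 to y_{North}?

-3

Fishing fleet East's profit: π = y_{East}(249 − (y_{East} + y_{North})) − 59y_{East} − 2y_{East}².
∂π/∂y_{East} = 190 − 6y_{East} − y_{North} = 0, so y_{East} = 95/3 − (1/6)y_{North}.
The reaction-function slope is −1/6, so an 18-unit rise in y_{North} moves y_{East} by −1/6 × 18 = −3. East's best response falls — the actions are strategic substitutes.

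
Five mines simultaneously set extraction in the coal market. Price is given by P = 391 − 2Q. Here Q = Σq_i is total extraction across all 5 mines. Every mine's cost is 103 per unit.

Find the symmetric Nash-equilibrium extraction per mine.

A representative mine's profit is π_i = q_i(391 − 2Q) − 103q_i, with Q = q_i + Σ_{j≠i} q_j.
First-order condition: 288 − 4q_i − 2Σ_{j≠i} q_j = 0.
With identical mines, set every q_j = q: then 288 − 4q − 8q = 0, i.e. q = 288/12 = 24.

24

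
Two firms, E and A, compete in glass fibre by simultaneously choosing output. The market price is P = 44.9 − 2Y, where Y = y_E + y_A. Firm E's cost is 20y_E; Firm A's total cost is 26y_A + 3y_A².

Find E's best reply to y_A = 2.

5.225

Firm E's profit: π = y_E(44.9 − 2(y_E + y_A)) − 20y_E.
∂π/∂y_E = 24.9 − 4y_E − 2y_A = 0, so y_E = 6.225 − 0.5y_A.
At y_A = 2: y_E = 6.225 − 0.5·2 = 5.225.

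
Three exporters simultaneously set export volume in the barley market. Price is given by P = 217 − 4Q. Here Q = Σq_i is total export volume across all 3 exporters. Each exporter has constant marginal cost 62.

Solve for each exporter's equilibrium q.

A representative exporter's profit is π_i = q_i(217 − 4Q) − 62q_i, with Q = q_i + Σ_{j≠i} q_j.
First-order condition: 155 − 8q_i − 4Σ_{j≠i} q_j = 0.
With identical exporters, set every q_j = q: then 155 − 8q − 8q = 0, i.e. q = 155/16 = 9.6875.

9.6875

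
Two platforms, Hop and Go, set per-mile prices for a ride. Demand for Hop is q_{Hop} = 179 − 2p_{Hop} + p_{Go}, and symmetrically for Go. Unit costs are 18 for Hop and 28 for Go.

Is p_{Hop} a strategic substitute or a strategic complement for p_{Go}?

strategic complements

Hop's profit: π = (p_{Hop} − 18)(179 − 2p_{Hop} + p_{Go}).
∂π/∂p_{Hop} = 215 − 4p_{Hop} + p_{Go} = 0 ⇒ p_{Hop} = 53.75 + 0.25p_{Go}.
The best-response slope dp_{Hop}/dp_{Go} = 0.25 > 0: the reaction function is upward-sloping, so the choices are strategic complements.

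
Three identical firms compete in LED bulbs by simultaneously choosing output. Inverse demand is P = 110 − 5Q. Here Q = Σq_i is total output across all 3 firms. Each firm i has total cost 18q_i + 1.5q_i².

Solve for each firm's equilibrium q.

A representative firm's profit is π_i = q_i(110 − 5Q) − 18q_i − 1.5q_i², with Q = q_i + Σ_{j≠i} q_j.
First-order condition: 92 − 13q_i − 5Σ_{j≠i} q_j = 0.
In a symmetric equilibrium every firm chooses the same q, so Σ_{j≠i} q_j = 2q. The condition becomes 92 − 23q = 0, giving q = 92/23 = 4.

4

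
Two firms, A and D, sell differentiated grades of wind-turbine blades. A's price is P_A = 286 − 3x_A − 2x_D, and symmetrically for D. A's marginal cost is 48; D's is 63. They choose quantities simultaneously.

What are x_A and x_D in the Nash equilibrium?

30.6875, 26.9375

Firm A's profit: π = x_A(286 − 3x_A − 2x_D) − 48x_A.
∂π/∂x_A = 238 − 6x_A − 2x_D = 0 ⇒ x_A = 119/3 − (1/3)x_D.
Similarly x_D = 223/6 − (1/3)x_A.
Substituting the second reaction function into the first: x_A = 119/3 − (1/3)(223/6 − (1/3)x_A), which gives (8/9)x_A = 491/18 ⇒ x_A = 30.6875.
Then x_D = 223/6 − (1/3)·30.6875 = 26.9375.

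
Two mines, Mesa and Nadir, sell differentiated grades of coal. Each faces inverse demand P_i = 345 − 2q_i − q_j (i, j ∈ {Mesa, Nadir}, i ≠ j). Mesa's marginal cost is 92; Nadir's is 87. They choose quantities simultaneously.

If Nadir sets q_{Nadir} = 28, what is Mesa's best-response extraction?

56.25

Mine Mesa's profit: π = q_{Mesa}(345 − 2q_{Mesa} − q_{Nadir}) − 92q_{Mesa}.
∂π/∂q_{Mesa} = 253 − 4q_{Mesa} − q_{Nadir} = 0 ⇒ q_{Mesa} = 63.25 − 0.25q_{Nadir}.
At q_{Nadir} = 28: q_{Mesa} = 63.25 − 0.25·28 = 56.25.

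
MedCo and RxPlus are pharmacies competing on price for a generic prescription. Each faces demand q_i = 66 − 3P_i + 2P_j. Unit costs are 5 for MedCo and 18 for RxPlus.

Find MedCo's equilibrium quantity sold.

53.0625

MedCo's profit: π = (P_{MedCo} − 5)(66 − 3P_{MedCo} + 2P_{RxPlus}).
∂π/∂P_{MedCo} = 81 − 6P_{MedCo} + 2P_{RxPlus} = 0 ⇒ P_{MedCo} = 13.5 + (1/3)P_{RxPlus}.
Similarly P_{RxPlus} = 20 + (1/3)P_{MedCo}.
Substituting the second reaction function into the first: P_{MedCo} = 13.5 + (1/3)(20 + (1/3)P_{MedCo}), which gives (8/9)P_{MedCo} = 121/6 ⇒ P_{MedCo} = 22.6875.
Then P_{RxPlus} = 20 + (1/3)·22.6875 = 27.5625.
q_{MedCo} = 66 − 3·22.6875 + 2·27.5625 = 53.0625.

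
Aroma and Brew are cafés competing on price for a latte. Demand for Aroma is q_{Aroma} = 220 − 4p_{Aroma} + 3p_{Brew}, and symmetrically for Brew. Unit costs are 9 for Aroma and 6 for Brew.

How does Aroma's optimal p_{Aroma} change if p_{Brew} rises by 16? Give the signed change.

Aroma's profit: π = (p_{Aroma} − 9)(220 − 4p_{Aroma} + 3p_{Brew}).
∂π/∂p_{Aroma} = 256 − 8p_{Aroma} + 3p_{Brew} = 0 ⇒ p_{Aroma} = 32 + 0.375p_{Brew}.
The reaction-function slope is 0.375, so a 16-unit rise in p_{Brew} moves p_{Aroma} by 0.375 × 16 = 6. Aroma's best response rises — the actions are strategic complements.

6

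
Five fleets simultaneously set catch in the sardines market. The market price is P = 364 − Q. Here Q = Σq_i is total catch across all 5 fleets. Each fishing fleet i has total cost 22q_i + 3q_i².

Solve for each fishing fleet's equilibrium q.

A representative fishing fleet's profit is π_i = q_i(364 − Q) − 22q_i − 3q_i², with Q = q_i + Σ_{j≠i} q_j.
First-order condition: 342 − 8q_i − Σ_{j≠i} q_j = 0.
With identical fishing fleets, set every q_j = q: then 342 − 8q − 4q = 0, i.e. q = 342/12 = 28.5.

28.5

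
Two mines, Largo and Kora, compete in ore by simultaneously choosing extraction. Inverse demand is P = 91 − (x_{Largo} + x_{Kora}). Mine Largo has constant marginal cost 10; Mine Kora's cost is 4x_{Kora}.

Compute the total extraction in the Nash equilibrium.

Mine Largo's profit: π = x_{Largo}(91 − (x_{Largo} + x_{Kora})) − 10x_{Largo}.
∂π/∂x_{Largo} = 81 − 2x_{Largo} − x_{Kora} = 0, so x_{Largo} = 40.5 − 0.5x_{Kora}.
By the same steps for Kora: x_{Kora} = 43.5 − 0.5x_{Largo}.
Substituting the second reaction function into the first: x_{Largo} = 40.5 − 0.5(43.5 − 0.5x_{Largo}), which gives 0.75x_{Largo} = 18.75 ⇒ x_{Largo} = 25.
Then x_{Kora} = 43.5 − 0.5·25 = 31.
Total extraction: 25 + 31 = 56.

56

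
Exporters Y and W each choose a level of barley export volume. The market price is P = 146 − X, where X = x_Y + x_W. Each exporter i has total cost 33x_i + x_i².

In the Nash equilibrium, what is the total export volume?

45.2

Exporter Y's profit: π = x_Y(146 − (x_Y + x_W)) − 33x_Y − x_Y².
∂π/∂x_Y = 113 − 4x_Y − x_W = 0, so x_Y = 28.25 − 0.25x_W.
Setting x_Y = x_W in the reaction function: x_Y = 28.25 − 0.25x_Y, so x_Y = 28.25 / 1.25 = 22.6.
Total export volume: 22.6 + 22.6 = 45.2.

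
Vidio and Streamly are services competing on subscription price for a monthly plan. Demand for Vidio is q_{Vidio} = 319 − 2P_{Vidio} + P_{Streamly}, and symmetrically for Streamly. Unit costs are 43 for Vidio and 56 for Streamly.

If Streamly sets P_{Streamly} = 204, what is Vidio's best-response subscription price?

152.25

Vidio's profit: π = (P_{Vidio} − 43)(319 − 2P_{Vidio} + P_{Streamly}).
∂π/∂P_{Vidio} = 405 − 4P_{Vidio} + P_{Streamly} = 0 ⇒ P_{Vidio} = 101.25 + 0.25P_{Streamly}.
At P_{Streamly} = 204: P_{Vidio} = 101.25 + 0.25·204 = 152.25.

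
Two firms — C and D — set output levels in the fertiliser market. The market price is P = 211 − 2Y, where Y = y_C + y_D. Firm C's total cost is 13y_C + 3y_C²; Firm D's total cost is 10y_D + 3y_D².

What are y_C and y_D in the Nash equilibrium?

16.4375, 16.8125

Firm C's profit: π = y_C(211 − 2(y_C + y_D)) − 13y_C − 3y_C².
∂π/∂y_C = 198 − 10y_C − 2y_D = 0, so y_C = 19.8 − 0.2y_D.
By the same steps for D: y_D = 20.1 − 0.2y_C.
Solving the two reaction functions simultaneously: (1 − (−0.2)(−0.2))y_C = 19.8 − 0.2·20.1, so 0.96y_C = 15.78 and y_C = 16.4375.
Then y_D = 20.1 − 0.2·16.4375 = 16.8125.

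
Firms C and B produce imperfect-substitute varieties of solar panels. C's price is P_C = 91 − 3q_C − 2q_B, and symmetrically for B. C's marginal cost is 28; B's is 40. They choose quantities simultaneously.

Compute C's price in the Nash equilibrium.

53.875

Firm C's profit: π = q_C(91 − 3q_C − 2q_B) − 28q_C.
∂π/∂q_C = 63 − 6q_C − 2q_B = 0 ⇒ q_C = 10.5 − (1/3)q_B.
Similarly q_B = 8.5 − (1/3)q_C.
Solving the two reaction functions simultaneously: (1 − (−1/3)(−1/3))q_C = 10.5 − (1/3)·8.5, so (8/9)q_C = 23/3 and q_C = 8.625.
Then q_B = 8.5 − (1/3)·8.625 = 5.625.
P_C = 91 − 3·8.625 − 2·5.625 = 53.875.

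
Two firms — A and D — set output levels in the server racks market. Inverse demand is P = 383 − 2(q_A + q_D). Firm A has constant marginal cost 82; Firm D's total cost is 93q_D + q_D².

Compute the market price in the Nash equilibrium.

204.6

Firm A's profit: π = q_A(383 − 2(q_A + q_D)) − 82q_A.
∂π/∂q_A = 301 − 4q_A − 2q_D = 0, so q_A = 75.25 − 0.5q_D.
For D: ∂π/∂q_D = 290 − 6q_D − 2q_A = 0 ⇒ q_D = 145/3 − (1/3)q_A.
Solving the two reaction functions simultaneously: (1 − (−0.5)(−1/3))q_A = 75.25 − 0.5·(145/3), so (5/6)q_A = 613/12 and q_A = 61.3.
Then q_D = 145/3 − (1/3)·61.3 = 27.9.
Equilibrium price: P = 383 − 2·89.2 = 204.6.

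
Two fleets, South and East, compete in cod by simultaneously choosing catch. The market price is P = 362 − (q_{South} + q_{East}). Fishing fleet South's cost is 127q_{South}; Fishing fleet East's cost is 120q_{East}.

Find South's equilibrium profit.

5776

Fishing fleet South's profit: π = q_{South}(362 − (q_{South} + q_{East})) − 127q_{South}.
∂π/∂q_{South} = 235 − 2q_{South} − q_{East} = 0, so q_{South} = 117.5 − 0.5q_{East}.
By the same steps for East: q_{East} = 121 − 0.5q_{South}.
Substituting the second reaction function into the first: q_{South} = 117.5 − 0.5(121 − 0.5q_{South}), which gives 0.75q_{South} = 57 ⇒ q_{South} = 76.
Then q_{East} = 121 − 0.5·76 = 83.
Price P = 362 − 159 = 203.
South's profit: (203 − 127)·76 = 5776.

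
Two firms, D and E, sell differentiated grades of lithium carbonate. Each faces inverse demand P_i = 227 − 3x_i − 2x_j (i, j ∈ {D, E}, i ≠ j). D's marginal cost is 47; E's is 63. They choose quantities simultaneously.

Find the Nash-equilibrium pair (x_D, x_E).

Firm D's profit: π = x_D(227 − 3x_D − 2x_E) − 47x_D.
∂π/∂x_D = 180 − 6x_D − 2x_E = 0 ⇒ x_D = 30 − (1/3)x_E.
Similarly x_E = 82/3 − (1/3)x_D.
Solving the two reaction functions simultaneously: (1 − (−1/3)(−1/3))x_D = 30 − (1/3)·(82/3), so (8/9)x_D = 188/9 and x_D = 23.5.
Then x_E = 82/3 − (1/3)·23.5 = 19.5.

23.5, 19.5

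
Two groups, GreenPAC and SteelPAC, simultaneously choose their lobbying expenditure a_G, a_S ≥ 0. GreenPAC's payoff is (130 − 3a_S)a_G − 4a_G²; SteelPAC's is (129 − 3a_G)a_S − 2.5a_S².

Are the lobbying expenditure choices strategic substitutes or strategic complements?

strategic substitutes

Expanding GreenPAC's payoff: 130a_G − 3a_Sa_G − 4a_G².
∂π/∂a_G = 130 − 3a_S − 8a_G = 0, so a_G = 16.25 − 0.375a_S.
The best-response slope da_G/da_S = −0.375 < 0: the reaction function is downward-sloping, so the choices are strategic substitutes.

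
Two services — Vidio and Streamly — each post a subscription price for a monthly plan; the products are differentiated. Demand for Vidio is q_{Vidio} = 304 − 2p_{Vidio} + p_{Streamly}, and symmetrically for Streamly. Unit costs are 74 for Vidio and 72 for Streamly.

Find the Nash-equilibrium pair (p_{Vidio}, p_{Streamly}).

150.4, 149.6

Vidio's profit: π = (p_{Vidio} − 74)(304 − 2p_{Vidio} + p_{Streamly}).
∂π/∂p_{Vidio} = 452 − 4p_{Vidio} + p_{Streamly} = 0 ⇒ p_{Vidio} = 113 + 0.25p_{Streamly}.
Similarly p_{Streamly} = 112 + 0.25p_{Vidio}.
Solving the two reaction functions simultaneously: (1 − (0.25)(0.25))p_{Vidio} = 113 + 0.25·112, so 0.9375p_{Vidio} = 141 and p_{Vidio} = 150.4.
Then p_{Streamly} = 112 + 0.25·150.4 = 149.6.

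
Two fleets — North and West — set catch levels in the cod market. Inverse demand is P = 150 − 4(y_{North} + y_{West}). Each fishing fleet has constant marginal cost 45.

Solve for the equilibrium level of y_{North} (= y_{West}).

8.75

Fishing fleet North's profit: π = y_{North}(150 − 4(y_{North} + y_{West})) − 45y_{North}.
∂π/∂y_{North} = 105 − 8y_{North} − 4y_{West} = 0, so y_{North} = 13.125 − 0.5y_{West}.
The game is symmetric, so in equilibrium y_{West} = y_{North}: the reaction function gives 1.5y_{North} = 13.125, hence y_{North} = 8.75.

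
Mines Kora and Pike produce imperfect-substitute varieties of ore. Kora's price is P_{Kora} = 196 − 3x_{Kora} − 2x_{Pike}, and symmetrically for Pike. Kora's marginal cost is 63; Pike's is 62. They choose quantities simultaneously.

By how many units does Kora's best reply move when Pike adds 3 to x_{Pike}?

-1

Mine Kora's profit: π = x_{Kora}(196 − 3x_{Kora} − 2x_{Pike}) − 63x_{Kora}.
∂π/∂x_{Kora} = 133 − 6x_{Kora} − 2x_{Pike} = 0 ⇒ x_{Kora} = 133/6 − (1/3)x_{Pike}.
The reaction-function slope is −1/3, so a 3-unit rise in x_{Pike} moves x_{Kora} by −1/3 × 3 = −1. Kora's best response falls — the actions are strategic substitutes.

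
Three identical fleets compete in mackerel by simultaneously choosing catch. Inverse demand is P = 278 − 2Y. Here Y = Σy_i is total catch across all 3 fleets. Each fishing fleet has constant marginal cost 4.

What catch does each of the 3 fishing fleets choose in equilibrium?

A representative fishing fleet's profit is π_i = y_i(278 − 2Y) − 4y_i, with Y = y_i + Σ_{j≠i} y_j.
First-order condition: 274 − 4y_i − 2Σ_{j≠i} y_j = 0.
With identical fishing fleets, set every y_j = y: then 274 − 4y − 4y = 0, i.e. y = 274/8 = 34.25.

34.25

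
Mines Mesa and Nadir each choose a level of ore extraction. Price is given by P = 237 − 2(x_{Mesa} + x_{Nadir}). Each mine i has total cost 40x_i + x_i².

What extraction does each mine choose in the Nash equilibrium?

Mine Mesa's profit: π = x_{Mesa}(237 − 2(x_{Mesa} + x_{Nadir})) − 40x_{Mesa} − x_{Mesa}².
∂π/∂x_{Mesa} = 197 − 6x_{Mesa} − 2x_{Nadir} = 0, so x_{Mesa} = 197/6 − (1/3)x_{Nadir}.
The game is symmetric, so in equilibrium x_{Nadir} = x_{Mesa}: the reaction function gives (4/3)x_{Mesa} = 197/6, hence x_{Mesa} = 24.625.

24.625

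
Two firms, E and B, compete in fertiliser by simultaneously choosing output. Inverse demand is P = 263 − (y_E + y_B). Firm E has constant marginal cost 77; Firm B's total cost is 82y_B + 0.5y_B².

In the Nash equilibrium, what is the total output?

110.6

Firm E's profit: π = y_E(263 − (y_E + y_B)) − 77y_E.
∂π/∂y_E = 186 − 2y_E − y_B = 0, so y_E = 93 − 0.5y_B.
For B: ∂π/∂y_B = 181 − 3y_B − y_E = 0 ⇒ y_B = 181/3 − (1/3)y_E.
Plugging y_B into E's best response: y_E = 93 − 0.5(181/3 − (1/3)y_E) ⇒ (5/6)y_E = 377/6, so y_E = 75.4.
Then y_B = 181/3 − (1/3)·75.4 = 35.2.
Total output: 75.4 + 35.2 = 110.6.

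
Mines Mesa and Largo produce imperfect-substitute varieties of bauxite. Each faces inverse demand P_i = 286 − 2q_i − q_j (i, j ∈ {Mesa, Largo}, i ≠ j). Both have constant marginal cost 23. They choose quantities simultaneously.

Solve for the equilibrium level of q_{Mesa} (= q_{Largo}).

52.6

Mine Mesa's profit: π = q_{Mesa}(286 − 2q_{Mesa} − q_{Largo}) − 23q_{Mesa}.
∂π/∂q_{Mesa} = 263 − 4q_{Mesa} − q_{Largo} = 0 ⇒ q_{Mesa} = 65.75 − 0.25q_{Largo}.
The game is symmetric, so in equilibrium q_{Largo} = q_{Mesa}: the reaction function gives 1.25q_{Mesa} = 65.75, hence q_{Mesa} = 52.6.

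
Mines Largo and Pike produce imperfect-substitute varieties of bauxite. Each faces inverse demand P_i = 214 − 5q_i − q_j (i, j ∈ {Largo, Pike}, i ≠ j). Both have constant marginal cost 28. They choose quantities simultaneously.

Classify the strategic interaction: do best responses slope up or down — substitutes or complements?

Mine Largo's profit: π = q_{Largo}(214 − 5q_{Largo} − q_{Pike}) − 28q_{Largo}.
∂π/∂q_{Largo} = 186 − 10q_{Largo} − q_{Pike} = 0 ⇒ q_{Largo} = 18.6 − 0.1q_{Pike}.
The best-response slope dq_{Largo}/dq_{Pike} = −0.1 < 0: the reaction function is downward-sloping, so the choices are strategic substitutes.

strategic substitutes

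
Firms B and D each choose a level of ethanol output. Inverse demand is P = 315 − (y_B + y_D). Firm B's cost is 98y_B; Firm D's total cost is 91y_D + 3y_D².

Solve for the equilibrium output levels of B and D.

100.8, 15.4

Firm B's profit: π = y_B(315 − (y_B + y_D)) − 98y_B.
∂π/∂y_B = 217 − 2y_B − y_D = 0, so y_B = 108.5 − 0.5y_D.
For D: ∂π/∂y_D = 224 − 8y_D − y_B = 0 ⇒ y_D = 28 − 0.125y_B.
Solving the two reaction functions simultaneously: (1 − (−0.5)(−0.125))y_B = 108.5 − 0.5·28, so 0.9375y_B = 94.5 and y_B = 100.8.
Then y_D = 28 − 0.125·100.8 = 15.4.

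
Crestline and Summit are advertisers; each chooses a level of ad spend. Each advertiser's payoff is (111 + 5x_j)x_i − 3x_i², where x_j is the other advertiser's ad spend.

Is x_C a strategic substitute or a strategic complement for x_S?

Crestline's payoff is (111 + 5x_S)x_C − 3x_C².
∂π/∂x_C = 111 + 5x_S − 6x_C = 0, so x_C = 18.5 + (5/6)x_S.
The best-response slope dx_C/dx_S = 5/6 > 0: the reaction function is upward-sloping, so the choices are strategic complements.

strategic complements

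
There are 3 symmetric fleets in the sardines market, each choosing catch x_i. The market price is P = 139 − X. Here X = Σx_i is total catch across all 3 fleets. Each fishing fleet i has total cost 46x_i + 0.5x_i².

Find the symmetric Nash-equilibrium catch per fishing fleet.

18.6

A representative fishing fleet's profit is π_i = x_i(139 − X) − 46x_i − 0.5x_i², with X = x_i + Σ_{j≠i} x_j.
First-order condition: 93 − 3x_i − Σ_{j≠i} x_j = 0.
With identical fishing fleets, set every x_j = x: then 93 − 3x − 2x = 0, i.e. x = 93/5 = 18.6.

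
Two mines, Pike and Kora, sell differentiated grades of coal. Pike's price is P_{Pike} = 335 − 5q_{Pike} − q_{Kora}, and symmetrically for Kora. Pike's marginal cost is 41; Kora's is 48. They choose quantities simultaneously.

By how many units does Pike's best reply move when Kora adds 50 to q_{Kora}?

Mine Pike's profit: π = q_{Pike}(335 − 5q_{Pike} − q_{Kora}) − 41q_{Pike}.
∂π/∂q_{Pike} = 294 − 10q_{Pike} − q_{Kora} = 0 ⇒ q_{Pike} = 29.4 − 0.1q_{Kora}.
The reaction-function slope is −0.1, so a 50-unit rise in q_{Kora} moves q_{Pike} by −0.1 × 50 = −5. Pike's best response falls — the actions are strategic substitutes.

-5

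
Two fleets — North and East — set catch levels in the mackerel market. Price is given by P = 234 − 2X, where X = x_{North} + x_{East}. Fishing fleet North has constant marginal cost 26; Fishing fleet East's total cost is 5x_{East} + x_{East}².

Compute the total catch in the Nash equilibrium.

Fishing fleet North's profit: π = x_{North}(234 − 2(x_{North} + x_{East})) − 26x_{North}.
∂π/∂x_{North} = 208 − 4x_{North} − 2x_{East} = 0, so x_{North} = 52 − 0.5x_{East}.
For East: ∂π/∂x_{East} = 229 − 6x_{East} − 2x_{North} = 0 ⇒ x_{East} = 229/6 − (1/3)x_{North}.
Solving the two reaction functions simultaneously: (1 − (−0.5)(−1/3))x_{North} = 52 − 0.5·(229/6), so (5/6)x_{North} = 395/12 and x_{North} = 39.5.
Then x_{East} = 229/6 − (1/3)·39.5 = 25.
Total catch: 39.5 + 25 = 64.5.

64.5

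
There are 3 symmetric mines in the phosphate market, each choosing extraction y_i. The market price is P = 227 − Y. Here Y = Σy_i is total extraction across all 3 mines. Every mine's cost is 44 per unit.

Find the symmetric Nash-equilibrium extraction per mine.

A representative mine's profit is π_i = y_i(227 − Y) − 44y_i, with Y = y_i + Σ_{j≠i} y_j.
First-order condition: 183 − 2y_i − Σ_{j≠i} y_j = 0.
In a symmetric equilibrium every mine chooses the same y, so Σ_{j≠i} y_j = 2y. The condition becomes 183 − 4y = 0, giving y = 183/4 = 45.75.

45.75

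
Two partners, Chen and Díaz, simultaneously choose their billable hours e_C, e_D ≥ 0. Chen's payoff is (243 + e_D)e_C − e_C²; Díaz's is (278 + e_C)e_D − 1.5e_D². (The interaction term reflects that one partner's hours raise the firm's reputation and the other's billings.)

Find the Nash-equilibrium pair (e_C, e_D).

Expanding Chen's payoff: 243e_C + e_De_C − e_C².
∂π/∂e_C = 243 + e_D − 2e_C = 0, so e_C = 121.5 + 0.5e_D.
Likewise for Díaz: e_D = 278/3 + (1/3)e_C.
Substituting the second reaction function into the first: e_C = 121.5 + 0.5(278/3 + (1/3)e_C), which gives (5/6)e_C = 1007/6 ⇒ e_C = 201.4.
Then e_D = 278/3 + (1/3)·201.4 = 159.8.

201.4, 159.8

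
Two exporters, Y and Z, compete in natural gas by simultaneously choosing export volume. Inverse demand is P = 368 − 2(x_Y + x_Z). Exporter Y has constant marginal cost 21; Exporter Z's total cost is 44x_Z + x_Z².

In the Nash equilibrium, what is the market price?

164.4

Exporter Y's profit: π = x_Y(368 − 2(x_Y + x_Z)) − 21x_Y.
∂π/∂x_Y = 347 − 4x_Y − 2x_Z = 0, so x_Y = 86.75 − 0.5x_Z.
For Z: ∂π/∂x_Z = 324 − 6x_Z − 2x_Y = 0 ⇒ x_Z = 54 − (1/3)x_Y.
Solving the two reaction functions simultaneously: (1 − (−0.5)(−1/3))x_Y = 86.75 − 0.5·54, so (5/6)x_Y = 59.75 and x_Y = 71.7.
Then x_Z = 54 − (1/3)·71.7 = 30.1.
Equilibrium price: P = 368 − 2·101.8 = 164.4.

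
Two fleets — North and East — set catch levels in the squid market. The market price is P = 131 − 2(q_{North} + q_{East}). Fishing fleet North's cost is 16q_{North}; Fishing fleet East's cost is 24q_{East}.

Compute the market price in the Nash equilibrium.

Fishing fleet North's profit: π = q_{North}(131 − 2(q_{North} + q_{East})) − 16q_{North}.
∂π/∂q_{North} = 115 − 4q_{North} − 2q_{East} = 0, so q_{North} = 28.75 − 0.5q_{East}.
By the same steps for East: q_{East} = 26.75 − 0.5q_{North}.
Substituting the second reaction function into the first: q_{North} = 28.75 − 0.5(26.75 − 0.5q_{North}), which gives 0.75q_{North} = 15.375 ⇒ q_{North} = 20.5.
Then q_{East} = 26.75 − 0.5·20.5 = 16.5.
Equilibrium price: P = 131 − 2·37 = 57.

57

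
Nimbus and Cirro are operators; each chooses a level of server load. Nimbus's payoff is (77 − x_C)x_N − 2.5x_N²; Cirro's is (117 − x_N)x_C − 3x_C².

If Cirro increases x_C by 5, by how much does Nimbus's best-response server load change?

-1

Expanding Nimbus's payoff: 77x_N − x_Cx_N − 2.5x_N².
∂π/∂x_N = 77 − x_C − 5x_N = 0, so x_N = 15.4 − 0.2x_C.
The reaction-function slope is −0.2, so a 5-unit rise in x_C moves x_N by −0.2 × 5 = −1. Nimbus's best response falls — the actions are strategic substitutes.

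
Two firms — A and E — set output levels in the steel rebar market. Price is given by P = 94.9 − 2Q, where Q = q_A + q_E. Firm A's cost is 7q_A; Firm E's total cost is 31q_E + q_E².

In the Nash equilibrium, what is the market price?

Firm A's profit: π = q_A(94.9 − 2(q_A + q_E)) − 7q_A.
∂π/∂q_A = 87.9 − 4q_A − 2q_E = 0, so q_A = 21.975 − 0.5q_E.
For E: ∂π/∂q_E = 63.9 − 6q_E − 2q_A = 0 ⇒ q_E = 10.65 − (1/3)q_A.
Solving the two reaction functions simultaneously: (1 − (−0.5)(−1/3))q_A = 21.975 − 0.5·10.65, so (5/6)q_A = 16.65 and q_A = 19.98.
Then q_E = 10.65 − (1/3)·19.98 = 3.99.
Equilibrium price: P = 94.9 − 2·23.97 = 46.96.

46.96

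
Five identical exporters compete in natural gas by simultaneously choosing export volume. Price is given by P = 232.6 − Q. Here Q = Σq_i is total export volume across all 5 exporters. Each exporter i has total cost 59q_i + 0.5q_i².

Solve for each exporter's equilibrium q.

A representative exporter's profit is π_i = q_i(232.6 − Q) − 59q_i − 0.5q_i², with Q = q_i + Σ_{j≠i} q_j.
First-order condition: 173.6 − 3q_i − Σ_{j≠i} q_j = 0.
With identical exporters, set every q_j = q: then 173.6 − 3q − 4q = 0, i.e. q = 173.6/7 = 24.8.

24.8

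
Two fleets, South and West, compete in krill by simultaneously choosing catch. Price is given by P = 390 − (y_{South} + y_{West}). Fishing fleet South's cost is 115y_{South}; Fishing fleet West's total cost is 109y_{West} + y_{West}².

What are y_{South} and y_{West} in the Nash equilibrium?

Fishing fleet South's profit: π = y_{South}(390 − (y_{South} + y_{West})) − 115y_{South}.
∂π/∂y_{South} = 275 − 2y_{South} − y_{West} = 0, so y_{South} = 137.5 − 0.5y_{West}.
For West: ∂π/∂y_{West} = 281 − 4y_{West} − y_{South} = 0 ⇒ y_{West} = 70.25 − 0.25y_{South}.
Substituting the second reaction function into the first: y_{South} = 137.5 − 0.5(70.25 − 0.25y_{South}), which gives 0.875y_{South} = 102.375 ⇒ y_{South} = 117.
Then y_{West} = 70.25 − 0.25·117 = 41.

117, 41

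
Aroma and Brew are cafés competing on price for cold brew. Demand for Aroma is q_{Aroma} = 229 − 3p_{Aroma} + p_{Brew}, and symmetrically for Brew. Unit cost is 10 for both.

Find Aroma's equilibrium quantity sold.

125.4

Aroma's profit: π = (p_{Aroma} − 10)(229 − 3p_{Aroma} + p_{Brew}).
∂π/∂p_{Aroma} = 259 − 6p_{Aroma} + p_{Brew} = 0 ⇒ p_{Aroma} = 259/6 + (1/6)p_{Brew}.
By symmetry p_{Brew} = p_{Aroma}; substituting into the reaction function, (5/6)p_{Aroma} = 259/6 and p_{Aroma} = 51.8.
q_{Aroma} = 229 − 3·51.8 + 51.8 = 125.4.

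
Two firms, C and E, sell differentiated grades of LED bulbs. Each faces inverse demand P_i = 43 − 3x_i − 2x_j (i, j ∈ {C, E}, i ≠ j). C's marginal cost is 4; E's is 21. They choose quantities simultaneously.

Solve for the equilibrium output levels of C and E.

Firm C's profit: π = x_C(43 − 3x_C − 2x_E) − 4x_C.
∂π/∂x_C = 39 − 6x_C − 2x_E = 0 ⇒ x_C = 6.5 − (1/3)x_E.
Similarly x_E = 11/3 − (1/3)x_C.
Plugging x_E into C's best response: x_C = 6.5 − (1/3)(11/3 − (1/3)x_C) ⇒ (8/9)x_C = 95/18, so x_C = 5.9375.
Then x_E = 11/3 − (1/3)·5.9375 = 1.6875.

5.9375, 1.6875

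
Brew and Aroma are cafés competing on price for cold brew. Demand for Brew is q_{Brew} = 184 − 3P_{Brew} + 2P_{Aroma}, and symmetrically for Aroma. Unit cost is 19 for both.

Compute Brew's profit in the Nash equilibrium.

5104.6875

Brew's profit: π = (P_{Brew} − 19)(184 − 3P_{Brew} + 2P_{Aroma}).
∂π/∂P_{Brew} = 241 − 6P_{Brew} + 2P_{Aroma} = 0 ⇒ P_{Brew} = 241/6 + (1/3)P_{Aroma}.
By symmetry P_{Aroma} = P_{Brew}; substituting into the reaction function, (2/3)P_{Brew} = 241/6 and P_{Brew} = 60.25.
q_{Brew} = 184 − 3·60.25 + 2·60.25 = 123.75.
Profit = (60.25 − 19)·123.75 = 5104.6875.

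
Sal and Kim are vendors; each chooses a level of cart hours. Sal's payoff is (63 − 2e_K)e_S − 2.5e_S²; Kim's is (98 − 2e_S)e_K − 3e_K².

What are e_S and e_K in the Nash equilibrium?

7, 14

Expanding Sal's payoff: 63e_S − 2e_Ke_S − 2.5e_S².
∂π/∂e_S = 63 − 2e_K − 5e_S = 0, so e_S = 12.6 − 0.4e_K.
Likewise for Kim: e_K = 49/3 − (1/3)e_S.
Solving the two reaction functions simultaneously: (1 − (−0.4)(−1/3))e_S = 12.6 − 0.4·(49/3), so (13/15)e_S = 91/15 and e_S = 7.
Then e_K = 49/3 − (1/3)·7 = 14.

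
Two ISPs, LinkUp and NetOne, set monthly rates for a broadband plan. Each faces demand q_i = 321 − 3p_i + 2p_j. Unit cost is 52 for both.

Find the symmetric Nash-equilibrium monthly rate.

LinkUp's profit: π = (p_{LinkUp} − 52)(321 − 3p_{LinkUp} + 2p_{NetOne}).
∂π/∂p_{LinkUp} = 477 − 6p_{LinkUp} + 2p_{NetOne} = 0 ⇒ p_{LinkUp} = 79.5 + (1/3)p_{NetOne}.
By symmetry p_{NetOne} = p_{LinkUp}; substituting into the reaction function, (2/3)p_{LinkUp} = 79.5 and p_{LinkUp} = 119.25.

119.25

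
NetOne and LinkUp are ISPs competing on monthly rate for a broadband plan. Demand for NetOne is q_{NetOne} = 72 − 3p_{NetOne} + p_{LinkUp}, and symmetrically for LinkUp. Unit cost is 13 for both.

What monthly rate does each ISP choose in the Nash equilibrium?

22.2

NetOne's profit: π = (p_{NetOne} − 13)(72 − 3p_{NetOne} + p_{LinkUp}).
∂π/∂p_{NetOne} = 111 − 6p_{NetOne} + p_{LinkUp} = 0 ⇒ p_{NetOne} = 18.5 + (1/6)p_{LinkUp}.
The game is symmetric, so in equilibrium p_{LinkUp} = p_{NetOne}: the reaction function gives (5/6)p_{NetOne} = 18.5, hence p_{NetOne} = 22.2.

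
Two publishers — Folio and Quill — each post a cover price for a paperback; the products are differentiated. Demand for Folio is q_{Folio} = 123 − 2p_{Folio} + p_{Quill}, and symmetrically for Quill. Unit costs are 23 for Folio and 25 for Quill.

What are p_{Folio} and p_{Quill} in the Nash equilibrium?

56.6, 57.4

Folio's profit: π = (p_{Folio} − 23)(123 − 2p_{Folio} + p_{Quill}).
∂π/∂p_{Folio} = 169 − 4p_{Folio} + p_{Quill} = 0 ⇒ p_{Folio} = 42.25 + 0.25p_{Quill}.
Similarly p_{Quill} = 43.25 + 0.25p_{Folio}.
Solving the two reaction functions simultaneously: (1 − (0.25)(0.25))p_{Folio} = 42.25 + 0.25·43.25, so 0.9375p_{Folio} = 53.0625 and p_{Folio} = 56.6.
Then p_{Quill} = 43.25 + 0.25·56.6 = 57.4.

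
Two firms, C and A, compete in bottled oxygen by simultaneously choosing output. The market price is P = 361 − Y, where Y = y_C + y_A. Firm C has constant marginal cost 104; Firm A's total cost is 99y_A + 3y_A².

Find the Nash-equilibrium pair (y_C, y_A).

Firm C's profit: π = y_C(361 − (y_C + y_A)) − 104y_C.
∂π/∂y_C = 257 − 2y_C − y_A = 0, so y_C = 128.5 − 0.5y_A.
For A: ∂π/∂y_A = 262 − 8y_A − y_C = 0 ⇒ y_A = 32.75 − 0.125y_C.
Plugging y_A into C's best response: y_C = 128.5 − 0.5(32.75 − 0.125y_C) ⇒ 0.9375y_C = 112.125, so y_C = 119.6.
Then y_A = 32.75 − 0.125·119.6 = 17.8.

119.6, 17.8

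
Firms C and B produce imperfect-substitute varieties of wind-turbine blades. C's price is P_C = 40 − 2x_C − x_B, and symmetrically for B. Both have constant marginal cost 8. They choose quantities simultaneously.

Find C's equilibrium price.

Firm C's profit: π = x_C(40 − 2x_C − x_B) − 8x_C.
∂π/∂x_C = 32 − 4x_C − x_B = 0 ⇒ x_C = 8 − 0.25x_B.
The game is symmetric, so in equilibrium x_B = x_C: the reaction function gives 1.25x_C = 8, hence x_C = 6.4.
P_C = 40 − 2·6.4 − 6.4 = 20.8.

20.8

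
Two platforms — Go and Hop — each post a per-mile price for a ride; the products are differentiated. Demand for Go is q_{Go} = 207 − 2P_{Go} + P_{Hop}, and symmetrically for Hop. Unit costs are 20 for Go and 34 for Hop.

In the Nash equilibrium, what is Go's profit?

Go's profit: π = (P_{Go} − 20)(207 − 2P_{Go} + P_{Hop}).
∂π/∂P_{Go} = 247 − 4P_{Go} + P_{Hop} = 0 ⇒ P_{Go} = 61.75 + 0.25P_{Hop}.
Similarly P_{Hop} = 68.75 + 0.25P_{Go}.
Solving the two reaction functions simultaneously: (1 − (0.25)(0.25))P_{Go} = 61.75 + 0.25·68.75, so 0.9375P_{Go} = 78.9375 and P_{Go} = 84.2.
Then P_{Hop} = 68.75 + 0.25·84.2 = 89.8.
q_{Go} = 207 − 2·84.2 + 89.8 = 128.4.
Profit = (84.2 − 20)·128.4 = 8243.28.

8243.28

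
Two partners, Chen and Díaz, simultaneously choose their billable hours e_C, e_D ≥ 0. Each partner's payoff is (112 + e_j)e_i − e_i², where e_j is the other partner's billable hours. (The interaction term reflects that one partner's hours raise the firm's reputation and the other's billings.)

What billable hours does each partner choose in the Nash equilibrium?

Chen's payoff is (112 + e_D)e_C − e_C².
∂π/∂e_C = 112 + e_D − 2e_C = 0, so e_C = 56 + 0.5e_D.
The game is symmetric, so in equilibrium e_D = e_C: the reaction function gives 0.5e_C = 56, hence e_C = 112.

112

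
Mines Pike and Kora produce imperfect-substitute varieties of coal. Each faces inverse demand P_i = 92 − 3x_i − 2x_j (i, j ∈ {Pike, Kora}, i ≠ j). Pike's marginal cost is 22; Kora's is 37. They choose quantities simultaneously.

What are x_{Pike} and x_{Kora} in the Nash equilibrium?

9.6875, 5.9375

Mine Pike's profit: π = x_{Pike}(92 − 3x_{Pike} − 2x_{Kora}) − 22x_{Pike}.
∂π/∂x_{Pike} = 70 − 6x_{Pike} − 2x_{Kora} = 0 ⇒ x_{Pike} = 35/3 − (1/3)x_{Kora}.
Similarly x_{Kora} = 55/6 − (1/3)x_{Pike}.
Substituting the second reaction function into the first: x_{Pike} = 35/3 − (1/3)(55/6 − (1/3)x_{Pike}), which gives (8/9)x_{Pike} = 155/18 ⇒ x_{Pike} = 9.6875.
Then x_{Kora} = 55/6 − (1/3)·9.6875 = 5.9375.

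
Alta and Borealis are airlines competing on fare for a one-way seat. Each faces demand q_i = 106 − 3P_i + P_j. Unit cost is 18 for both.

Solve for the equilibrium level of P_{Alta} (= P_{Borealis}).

32

Alta's profit: π = (P_{Alta} − 18)(106 − 3P_{Alta} + P_{Borealis}).
∂π/∂P_{Alta} = 160 − 6P_{Alta} + P_{Borealis} = 0 ⇒ P_{Alta} = 80/3 + (1/6)P_{Borealis}.
By symmetry P_{Borealis} = P_{Alta}; substituting into the reaction function, (5/6)P_{Alta} = 80/3 and P_{Alta} = 32.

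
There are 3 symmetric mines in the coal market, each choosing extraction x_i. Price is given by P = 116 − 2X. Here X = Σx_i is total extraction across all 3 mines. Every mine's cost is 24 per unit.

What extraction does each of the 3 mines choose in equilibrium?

11.5

A representative mine's profit is π_i = x_i(116 − 2X) − 24x_i, with X = x_i + Σ_{j≠i} x_j.
First-order condition: 92 − 4x_i − 2Σ_{j≠i} x_j = 0.
Imposing symmetry (x_j = x for all j) turns Σ_{j≠i} x_j into 2x, so 92 = 8x and x = 11.5.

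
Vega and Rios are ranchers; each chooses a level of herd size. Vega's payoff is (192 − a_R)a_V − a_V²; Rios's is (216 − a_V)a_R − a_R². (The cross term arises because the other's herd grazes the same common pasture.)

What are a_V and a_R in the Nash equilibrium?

Expanding Vega's payoff: 192a_V − a_Ra_V − a_V².
∂π/∂a_V = 192 − a_R − 2a_V = 0, so a_V = 96 − 0.5a_R.
Likewise for Rios: a_R = 108 − 0.5a_V.
Solving the two reaction functions simultaneously: (1 − (−0.5)(−0.5))a_V = 96 − 0.5·108, so 0.75a_V = 42 and a_V = 56.
Then a_R = 108 − 0.5·56 = 80.

56, 80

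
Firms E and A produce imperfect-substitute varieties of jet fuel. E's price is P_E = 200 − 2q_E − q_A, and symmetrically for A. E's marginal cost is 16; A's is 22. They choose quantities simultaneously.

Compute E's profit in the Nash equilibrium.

2767.68

Firm E's profit: π = q_E(200 − 2q_E − q_A) − 16q_E.
∂π/∂q_E = 184 − 4q_E − q_A = 0 ⇒ q_E = 46 − 0.25q_A.
Similarly q_A = 44.5 − 0.25q_E.
Plugging q_A into E's best response: q_E = 46 − 0.25(44.5 − 0.25q_E) ⇒ 0.9375q_E = 34.875, so q_E = 37.2.
Then q_A = 44.5 − 0.25·37.2 = 35.2.
P_E = 200 − 2·37.2 − 35.2 = 90.4.
Profit = (90.4 − 16)·37.2 = 2767.68.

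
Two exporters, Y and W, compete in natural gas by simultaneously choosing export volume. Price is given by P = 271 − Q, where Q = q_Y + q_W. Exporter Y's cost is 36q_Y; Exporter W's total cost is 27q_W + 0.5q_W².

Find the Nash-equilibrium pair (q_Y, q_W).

92.2, 50.6

Exporter Y's profit: π = q_Y(271 − (q_Y + q_W)) − 36q_Y.
∂π/∂q_Y = 235 − 2q_Y − q_W = 0, so q_Y = 117.5 − 0.5q_W.
For W: ∂π/∂q_W = 244 − 3q_W − q_Y = 0 ⇒ q_W = 244/3 − (1/3)q_Y.
Substituting the second reaction function into the first: q_Y = 117.5 − 0.5(244/3 − (1/3)q_Y), which gives (5/6)q_Y = 461/6 ⇒ q_Y = 92.2.
Then q_W = 244/3 − (1/3)·92.2 = 50.6.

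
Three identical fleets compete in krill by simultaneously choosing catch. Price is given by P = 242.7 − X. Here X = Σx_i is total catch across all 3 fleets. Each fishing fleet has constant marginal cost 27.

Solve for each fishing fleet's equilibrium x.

53.925

A representative fishing fleet's profit is π_i = x_i(242.7 − X) − 27x_i, with X = x_i + Σ_{j≠i} x_j.
First-order condition: 215.7 − 2x_i − Σ_{j≠i} x_j = 0.
In a symmetric equilibrium every fishing fleet chooses the same x, so Σ_{j≠i} x_j = 2x. The condition becomes 215.7 − 4x = 0, giving x = 215.7/4 = 53.925.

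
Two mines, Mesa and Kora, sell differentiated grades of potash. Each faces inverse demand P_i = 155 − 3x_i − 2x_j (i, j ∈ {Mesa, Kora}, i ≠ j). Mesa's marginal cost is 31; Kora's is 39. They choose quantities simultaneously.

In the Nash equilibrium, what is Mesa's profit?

768

Mine Mesa's profit: π = x_{Mesa}(155 − 3x_{Mesa} − 2x_{Kora}) − 31x_{Mesa}.
∂π/∂x_{Mesa} = 124 − 6x_{Mesa} − 2x_{Kora} = 0 ⇒ x_{Mesa} = 62/3 − (1/3)x_{Kora}.
Similarly x_{Kora} = 58/3 − (1/3)x_{Mesa}.
Plugging x_{Kora} into Mesa's best response: x_{Mesa} = 62/3 − (1/3)(58/3 − (1/3)x_{Mesa}) ⇒ (8/9)x_{Mesa} = 128/9, so x_{Mesa} = 16.
Then x_{Kora} = 58/3 − (1/3)·16 = 14.
P_{Mesa} = 155 − 3·16 − 2·14 = 79.
Profit = (79 − 31)·16 = 768.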